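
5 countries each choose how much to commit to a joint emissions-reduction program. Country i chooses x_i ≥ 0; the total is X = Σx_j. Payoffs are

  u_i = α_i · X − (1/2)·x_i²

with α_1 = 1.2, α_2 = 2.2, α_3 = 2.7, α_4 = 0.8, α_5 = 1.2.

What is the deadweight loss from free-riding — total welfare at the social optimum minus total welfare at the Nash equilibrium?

Country i's FOC: ∂u_i/∂x_i = α_i − x_i = 0, so x_i* = α_i.
NE contributions = (1.2, 2.2, 2.7, 0.8, 1.2); X = 8.1.
W^NE = (Σα)·X − ½Σα_i² = 8.1² − ½·15.65 = 57.785.
Planner sets x_i = Σα_j = 8.1 for every i, so X^SO = 5·8.1 = 40.5.
W^SO = (Σα)·X^SO − ½·5·(Σα)² = (5/2)·8.1² = 164.025.
Deadweight loss = W^SO − W^NE = 106.24.

106.24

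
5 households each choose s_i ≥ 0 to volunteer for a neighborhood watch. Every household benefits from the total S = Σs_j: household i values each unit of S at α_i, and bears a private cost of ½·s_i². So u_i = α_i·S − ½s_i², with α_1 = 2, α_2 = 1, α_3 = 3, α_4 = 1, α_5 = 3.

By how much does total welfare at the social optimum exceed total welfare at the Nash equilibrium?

162

Household i's FOC: ∂u_i/∂s_i = α_i − s_i = 0, so s_i* = α_i.
NE contributions = (2, 1, 3, 1, 3); S = 10.
W^NE = (Σα)·S − ½Σα_i² = 10² − ½·24 = 88.
Planner sets s_i = Σα_j = 10 for every i, so S^SO = 5·10 = 50.
W^SO = (Σα)·S^SO − ½·5·(Σα)² = (5/2)·10² = 250.
Deadweight loss = W^SO − W^NE = 162.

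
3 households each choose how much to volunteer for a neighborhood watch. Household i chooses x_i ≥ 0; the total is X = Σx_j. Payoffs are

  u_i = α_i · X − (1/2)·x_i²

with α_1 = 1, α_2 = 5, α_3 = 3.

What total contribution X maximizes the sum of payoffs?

Planner FOC: ∂(Σu_j)/∂x_i = (Σα_j) − x_i = 0, so x_i^SO = Σα_j = 9 for every i; X^SO = 27.

27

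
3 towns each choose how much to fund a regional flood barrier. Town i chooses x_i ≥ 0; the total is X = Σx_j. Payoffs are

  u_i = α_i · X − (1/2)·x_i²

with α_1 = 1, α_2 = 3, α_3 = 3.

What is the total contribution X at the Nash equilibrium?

7

Town i's FOC: ∂u_i/∂x_i = α_i − x_i = 0, so x_i* = α_i.
NE contributions = (1, 3, 3); X = 7.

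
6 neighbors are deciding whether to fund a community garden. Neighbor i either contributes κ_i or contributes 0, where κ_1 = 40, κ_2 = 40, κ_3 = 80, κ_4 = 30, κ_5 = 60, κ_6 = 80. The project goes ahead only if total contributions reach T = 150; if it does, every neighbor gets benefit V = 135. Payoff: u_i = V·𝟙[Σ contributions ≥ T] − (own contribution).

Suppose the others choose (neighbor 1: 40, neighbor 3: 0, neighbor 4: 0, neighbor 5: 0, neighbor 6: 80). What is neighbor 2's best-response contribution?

Others' total = 120. Contributing 40 brings total to 160 ≥ 150: gain V − κ_2 = 95.
Best response: 40.

40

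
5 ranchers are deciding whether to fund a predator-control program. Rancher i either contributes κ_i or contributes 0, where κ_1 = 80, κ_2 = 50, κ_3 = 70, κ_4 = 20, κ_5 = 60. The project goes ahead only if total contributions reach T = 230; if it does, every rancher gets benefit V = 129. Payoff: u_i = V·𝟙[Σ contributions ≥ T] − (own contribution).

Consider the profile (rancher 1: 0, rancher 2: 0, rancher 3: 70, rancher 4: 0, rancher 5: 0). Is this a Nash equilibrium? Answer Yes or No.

Total = 70 < 230: not provided.
Rancher 1 (pledges 0, payoff 0): pledging 80 → total 150, payoff -80. No gain.
Rancher 2 (pledges 0, payoff 0): pledging 50 → total 120, payoff -50. No gain.
Rancher 3 (pledges 70, payoff -70): dropping to 0 → total 0, payoff 0. Profitable deviation.

No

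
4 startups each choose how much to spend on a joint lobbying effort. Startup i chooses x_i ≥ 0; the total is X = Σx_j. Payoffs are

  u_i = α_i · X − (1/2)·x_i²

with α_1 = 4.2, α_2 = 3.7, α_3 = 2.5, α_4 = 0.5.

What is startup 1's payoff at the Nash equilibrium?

36.96

Startup i's FOC: ∂u_i/∂x_i = α_i − x_i = 0, so x_i* = α_i.
NE contributions = (4.2, 3.7, 2.5, 0.5); X = 10.9.
u_1 = α_1·X − ½·(x_1)² = 4.2·10.9 − ½·4.2² = 36.96.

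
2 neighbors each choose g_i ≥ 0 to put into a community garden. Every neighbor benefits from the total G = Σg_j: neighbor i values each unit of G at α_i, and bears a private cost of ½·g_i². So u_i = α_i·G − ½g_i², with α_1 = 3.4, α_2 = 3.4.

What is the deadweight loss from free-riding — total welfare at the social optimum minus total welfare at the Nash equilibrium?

Neighbor i's FOC: ∂u_i/∂g_i = α_i − g_i = 0, so g_i* = α_i.
NE contributions = (3.4, 3.4); G = 6.8.
W^NE = (Σα)·G − ½Σα_i² = 6.8² − ½·23.12 = 34.68.
Planner sets g_i = Σα_j = 6.8 for every i, so G^SO = 2·6.8 = 13.6.
W^SO = (Σα)·G^SO − ½·2·(Σα)² = (2/2)·6.8² = 46.24.
Deadweight loss = W^SO − W^NE = 11.56.

11.56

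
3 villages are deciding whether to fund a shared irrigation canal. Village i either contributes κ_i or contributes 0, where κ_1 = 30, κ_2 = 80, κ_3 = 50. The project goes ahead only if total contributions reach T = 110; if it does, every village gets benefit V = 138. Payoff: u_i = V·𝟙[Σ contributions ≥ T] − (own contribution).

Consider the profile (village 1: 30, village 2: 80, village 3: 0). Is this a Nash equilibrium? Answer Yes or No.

Yes

Total = 110 ≥ 110: provided.
Village 1 (pledges 30, payoff 108): dropping to 0 → total 80, payoff 0. No gain.
Village 2 (pledges 80, payoff 58): dropping to 0 → total 30, payoff 0. No gain.
Village 3 (pledges 0, payoff 138): pledging 50 → total 160, payoff 88. No gain.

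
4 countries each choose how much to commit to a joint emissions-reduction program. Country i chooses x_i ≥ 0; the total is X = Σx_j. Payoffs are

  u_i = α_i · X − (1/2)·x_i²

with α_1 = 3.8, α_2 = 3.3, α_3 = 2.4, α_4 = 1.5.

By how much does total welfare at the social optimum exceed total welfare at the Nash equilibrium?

Country i's FOC: ∂u_i/∂x_i = α_i − x_i = 0, so x_i* = α_i.
NE contributions = (3.8, 3.3, 2.4, 1.5); X = 11.
W^NE = (Σα)·X − ½Σα_i² = 11² − ½·33.34 = 104.33.
Planner sets x_i = Σα_j = 11 for every i, so X^SO = 4·11 = 44.
W^SO = (Σα)·X^SO − ½·4·(Σα)² = (4/2)·11² = 242.
Deadweight loss = W^SO − W^NE = 137.67.

137.67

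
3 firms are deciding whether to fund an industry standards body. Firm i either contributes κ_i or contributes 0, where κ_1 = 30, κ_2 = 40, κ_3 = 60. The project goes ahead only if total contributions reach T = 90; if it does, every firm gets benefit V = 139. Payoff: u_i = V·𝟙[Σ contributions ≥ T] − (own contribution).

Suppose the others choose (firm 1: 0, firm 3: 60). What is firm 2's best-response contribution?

40

Others' total = 60. Contributing 40 brings total to 100 ≥ 90: gain V − κ_2 = 99.
Best response: 40.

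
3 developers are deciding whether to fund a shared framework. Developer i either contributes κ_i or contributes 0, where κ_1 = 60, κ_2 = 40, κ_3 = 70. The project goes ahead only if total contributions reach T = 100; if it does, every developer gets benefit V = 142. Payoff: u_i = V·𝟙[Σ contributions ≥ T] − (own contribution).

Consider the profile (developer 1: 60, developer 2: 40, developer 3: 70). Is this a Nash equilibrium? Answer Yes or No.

Total = 170 ≥ 100: provided.
Developer 1 (pledges 60, payoff 82): dropping to 0 → total 110, payoff 142. Profitable deviation.

No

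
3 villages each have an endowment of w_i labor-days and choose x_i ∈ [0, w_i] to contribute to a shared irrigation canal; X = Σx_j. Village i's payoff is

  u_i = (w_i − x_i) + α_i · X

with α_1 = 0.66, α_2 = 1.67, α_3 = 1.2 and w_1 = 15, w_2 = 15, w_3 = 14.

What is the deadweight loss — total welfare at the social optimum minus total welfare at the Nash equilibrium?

37.95

∂u_i/∂x_i = α_i − 1, so village i contributes w_i if α_i > 1, else 0.
α_i > 1 for i ∈ {2, 3}; NE contributions (0, 15, 14), X = 29.
W^NE = Σw_i − X^NE + (Σα_i)·X^NE = 44 + 2.53·29 = 117.37.
Planner: ∂(Σu_j)/∂x_i = Σα_j − 1 = 2.53 > 0, so everyone contributes w_i; X^SO = 44, W^SO = 44 + 2.53·44 = 155.32.
Deadweight loss = 37.95.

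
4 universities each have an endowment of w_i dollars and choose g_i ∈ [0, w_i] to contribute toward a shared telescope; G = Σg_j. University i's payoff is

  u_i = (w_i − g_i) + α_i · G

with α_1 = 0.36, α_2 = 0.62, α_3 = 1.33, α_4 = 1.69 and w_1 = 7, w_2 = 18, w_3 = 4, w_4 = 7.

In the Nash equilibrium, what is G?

11

∂u_i/∂g_i = α_i − 1, so university i contributes w_i if α_i > 1, else 0.
α_i > 1 for i ∈ {3, 4}; NE contributions (0, 0, 4, 7), G = 11.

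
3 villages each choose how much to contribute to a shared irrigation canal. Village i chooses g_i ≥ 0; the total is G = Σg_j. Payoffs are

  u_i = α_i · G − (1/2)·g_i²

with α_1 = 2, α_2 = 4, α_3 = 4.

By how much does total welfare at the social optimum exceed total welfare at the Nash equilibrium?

Village i's FOC: ∂u_i/∂g_i = α_i − g_i = 0, so g_i* = α_i.
NE contributions = (2, 4, 4); G = 10.
W^NE = (Σα)·G − ½Σα_i² = 10² − ½·36 = 82.
Planner sets g_i = Σα_j = 10 for every i, so G^SO = 3·10 = 30.
W^SO = (Σα)·G^SO − ½·3·(Σα)² = (3/2)·10² = 150.
Deadweight loss = W^SO − W^NE = 68.

68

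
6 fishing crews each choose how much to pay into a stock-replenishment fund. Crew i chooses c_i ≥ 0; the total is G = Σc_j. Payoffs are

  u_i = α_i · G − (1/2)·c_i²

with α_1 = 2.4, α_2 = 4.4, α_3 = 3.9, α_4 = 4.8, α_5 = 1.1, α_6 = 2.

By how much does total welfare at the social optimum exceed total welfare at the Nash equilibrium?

Crew i's FOC: ∂u_i/∂c_i = α_i − c_i = 0, so c_i* = α_i.
NE contributions = (2.4, 4.4, 3.9, 4.8, 1.1, 2); G = 18.6.
W^NE = (Σα)·G − ½Σα_i² = 18.6² − ½·68.58 = 311.67.
Planner sets c_i = Σα_j = 18.6 for every i, so G^SO = 6·18.6 = 111.6.
W^SO = (Σα)·G^SO − ½·6·(Σα)² = (6/2)·18.6² = 1037.88.
Deadweight loss = W^SO − W^NE = 726.21.

726.21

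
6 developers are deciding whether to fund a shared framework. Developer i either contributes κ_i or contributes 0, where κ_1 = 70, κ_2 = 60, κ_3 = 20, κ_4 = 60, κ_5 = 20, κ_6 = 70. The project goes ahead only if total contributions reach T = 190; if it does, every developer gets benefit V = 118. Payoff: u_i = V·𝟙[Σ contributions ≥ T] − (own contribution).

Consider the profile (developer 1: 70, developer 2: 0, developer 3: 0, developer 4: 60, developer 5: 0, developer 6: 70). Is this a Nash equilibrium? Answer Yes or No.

Total = 200 ≥ 190: provided.
Developer 1 (pledges 70, payoff 48): dropping to 0 → total 130, payoff 0. No gain.
Developer 2 (pledges 0, payoff 118): pledging 60 → total 260, payoff 58. No gain.
Developer 3 (pledges 0, payoff 118): pledging 20 → total 220, payoff 98. No gain.
Developer 4 (pledges 60, payoff 58): dropping to 0 → total 140, payoff 0. No gain.
Developer 5 (pledges 0, payoff 118): pledging 20 → total 220, payoff 98. No gain.
Developer 6 (pledges 70, payoff 48): dropping to 0 → total 130, payoff 0. No gain.

Yes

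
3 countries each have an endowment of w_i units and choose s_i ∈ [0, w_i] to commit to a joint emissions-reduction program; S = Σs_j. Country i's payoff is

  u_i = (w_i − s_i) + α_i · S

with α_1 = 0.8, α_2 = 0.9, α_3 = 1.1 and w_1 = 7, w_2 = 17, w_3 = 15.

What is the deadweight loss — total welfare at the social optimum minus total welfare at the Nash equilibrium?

43.2

∂u_i/∂s_i = α_i − 1, so country i contributes w_i if α_i > 1, else 0.
α_i > 1 for i ∈ {3}; NE contributions (0, 0, 15), S = 15.
W^NE = Σw_i − S^NE + (Σα_i)·S^NE = 39 + 1.8·15 = 66.
Planner: ∂(Σu_j)/∂s_i = Σα_j − 1 = 1.8 > 0, so everyone contributes w_i; S^SO = 39, W^SO = 39 + 1.8·39 = 109.2.
Deadweight loss = 43.2.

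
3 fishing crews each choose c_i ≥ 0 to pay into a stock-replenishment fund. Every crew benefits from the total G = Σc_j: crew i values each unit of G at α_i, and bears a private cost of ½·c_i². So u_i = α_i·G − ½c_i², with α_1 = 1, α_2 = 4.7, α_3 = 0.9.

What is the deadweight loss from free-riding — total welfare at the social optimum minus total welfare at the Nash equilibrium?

Crew i's FOC: ∂u_i/∂c_i = α_i − c_i = 0, so c_i* = α_i.
NE contributions = (1, 4.7, 0.9); G = 6.6.
W^NE = (Σα)·G − ½Σα_i² = 6.6² − ½·23.9 = 31.61.
Planner sets c_i = Σα_j = 6.6 for every i, so G^SO = 3·6.6 = 19.8.
W^SO = (Σα)·G^SO − ½·3·(Σα)² = (3/2)·6.6² = 65.34.
Deadweight loss = W^SO − W^NE = 33.73.

33.73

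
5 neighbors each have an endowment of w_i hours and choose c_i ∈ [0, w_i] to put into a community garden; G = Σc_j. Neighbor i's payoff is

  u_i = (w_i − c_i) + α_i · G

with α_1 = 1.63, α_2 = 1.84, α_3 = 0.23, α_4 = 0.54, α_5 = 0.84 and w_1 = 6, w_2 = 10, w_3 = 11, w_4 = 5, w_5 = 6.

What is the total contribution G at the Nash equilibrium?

16

∂u_i/∂c_i = α_i − 1, so neighbor i contributes w_i if α_i > 1, else 0.
α_i > 1 for i ∈ {1, 2}; NE contributions (6, 10, 0, 0, 0), G = 16.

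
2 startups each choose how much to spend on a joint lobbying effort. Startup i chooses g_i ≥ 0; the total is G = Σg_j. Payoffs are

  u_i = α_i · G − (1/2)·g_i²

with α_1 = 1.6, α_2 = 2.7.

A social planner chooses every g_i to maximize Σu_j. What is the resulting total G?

8.6

Planner FOC: ∂(Σu_j)/∂g_i = (Σα_j) − g_i = 0, so g_i^SO = Σα_j = 4.3 for every i; G^SO = 8.6.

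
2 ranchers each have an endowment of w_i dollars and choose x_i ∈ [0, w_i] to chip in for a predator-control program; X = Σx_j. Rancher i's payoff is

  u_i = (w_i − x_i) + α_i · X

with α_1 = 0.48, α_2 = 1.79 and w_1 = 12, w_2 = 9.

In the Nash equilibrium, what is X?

9

∂u_i/∂x_i = α_i − 1, so rancher i contributes w_i if α_i > 1, else 0.
α_i > 1 for i ∈ {2}; NE contributions (0, 9), X = 9.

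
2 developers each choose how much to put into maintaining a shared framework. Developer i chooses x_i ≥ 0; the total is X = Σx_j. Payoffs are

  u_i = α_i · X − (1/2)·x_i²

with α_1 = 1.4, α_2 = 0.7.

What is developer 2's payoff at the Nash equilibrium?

Developer i's FOC: ∂u_i/∂x_i = α_i − x_i = 0, so x_i* = α_i.
NE contributions = (1.4, 0.7); X = 2.1.
u_2 = α_2·X − ½·(x_2)² = 0.7·2.1 − ½·0.7² = 1.225.

1.225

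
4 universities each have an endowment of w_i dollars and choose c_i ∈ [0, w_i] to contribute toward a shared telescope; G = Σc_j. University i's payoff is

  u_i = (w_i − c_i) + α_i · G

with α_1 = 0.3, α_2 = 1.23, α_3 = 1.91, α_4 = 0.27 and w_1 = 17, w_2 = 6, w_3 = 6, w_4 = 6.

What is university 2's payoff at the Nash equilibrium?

14.76

∂u_i/∂c_i = α_i − 1, so university i contributes w_i if α_i > 1, else 0.
α_i > 1 for i ∈ {2, 3}; NE contributions (0, 6, 6, 0), G = 12.
u_2 = (6 − 6) + 1.23·12 = 14.76.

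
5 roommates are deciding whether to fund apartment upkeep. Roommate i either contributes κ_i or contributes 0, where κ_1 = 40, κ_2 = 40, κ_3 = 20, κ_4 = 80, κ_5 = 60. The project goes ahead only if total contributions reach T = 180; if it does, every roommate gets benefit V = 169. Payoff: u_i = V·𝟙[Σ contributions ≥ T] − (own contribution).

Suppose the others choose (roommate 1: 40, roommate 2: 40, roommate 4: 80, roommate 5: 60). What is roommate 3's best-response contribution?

0

Others' total = 220 ≥ 180; contributing adds cost 20 for no extra benefit.
Best response: 0.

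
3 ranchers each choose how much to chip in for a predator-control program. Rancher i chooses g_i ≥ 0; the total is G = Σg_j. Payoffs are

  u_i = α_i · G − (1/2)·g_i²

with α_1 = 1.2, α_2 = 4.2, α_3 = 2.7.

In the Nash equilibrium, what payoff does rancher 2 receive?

Rancher i's FOC: ∂u_i/∂g_i = α_i − g_i = 0, so g_i* = α_i.
NE contributions = (1.2, 4.2, 2.7); G = 8.1.
u_2 = α_2·G − ½·(g_2)² = 4.2·8.1 − ½·4.2² = 25.2.

25.2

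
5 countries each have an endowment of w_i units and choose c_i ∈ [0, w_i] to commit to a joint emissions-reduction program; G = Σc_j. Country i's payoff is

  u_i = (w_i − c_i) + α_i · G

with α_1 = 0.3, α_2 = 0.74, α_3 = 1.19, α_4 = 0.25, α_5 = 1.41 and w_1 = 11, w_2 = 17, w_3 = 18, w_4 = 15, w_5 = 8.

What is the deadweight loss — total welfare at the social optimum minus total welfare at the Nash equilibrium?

∂u_i/∂c_i = α_i − 1, so country i contributes w_i if α_i > 1, else 0.
α_i > 1 for i ∈ {3, 5}; NE contributions (0, 0, 18, 0, 8), G = 26.
W^NE = Σw_i − G^NE + (Σα_i)·G^NE = 69 + 2.89·26 = 144.14.
Planner: ∂(Σu_j)/∂c_i = Σα_j − 1 = 2.89 > 0, so everyone contributes w_i; G^SO = 69, W^SO = 69 + 2.89·69 = 268.41.
Deadweight loss = 124.27.

124.27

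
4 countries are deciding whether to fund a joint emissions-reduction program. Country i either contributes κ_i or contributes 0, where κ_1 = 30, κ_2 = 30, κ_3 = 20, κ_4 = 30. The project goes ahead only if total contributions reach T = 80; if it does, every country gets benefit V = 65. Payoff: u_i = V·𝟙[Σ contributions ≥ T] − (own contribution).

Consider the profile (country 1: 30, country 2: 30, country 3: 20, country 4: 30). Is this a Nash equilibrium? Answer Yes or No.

Total = 110 ≥ 80: provided.
Country 1 (pledges 30, payoff 35): dropping to 0 → total 80, payoff 65. Profitable deviation.

No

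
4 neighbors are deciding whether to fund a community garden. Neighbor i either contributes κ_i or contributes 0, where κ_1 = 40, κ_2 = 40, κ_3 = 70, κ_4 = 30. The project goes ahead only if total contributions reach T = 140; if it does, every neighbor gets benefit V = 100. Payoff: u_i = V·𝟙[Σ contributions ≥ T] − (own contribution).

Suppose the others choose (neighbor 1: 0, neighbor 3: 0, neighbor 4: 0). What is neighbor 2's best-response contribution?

Others' total = 0. Even contributing 40 gives 40 < 140: no benefit either way.
Best response: 0.

0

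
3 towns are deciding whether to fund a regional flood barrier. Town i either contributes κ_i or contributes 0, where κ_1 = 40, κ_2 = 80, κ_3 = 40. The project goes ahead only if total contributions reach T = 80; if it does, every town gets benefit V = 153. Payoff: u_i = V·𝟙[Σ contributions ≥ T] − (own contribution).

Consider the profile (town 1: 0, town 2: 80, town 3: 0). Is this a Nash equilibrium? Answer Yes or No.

Yes

Total = 80 ≥ 80: provided.
Town 1 (pledges 0, payoff 153): pledging 40 → total 120, payoff 113. No gain.
Town 2 (pledges 80, payoff 73): dropping to 0 → total 0, payoff 0. No gain.
Town 3 (pledges 0, payoff 153): pledging 40 → total 120, payoff 113. No gain.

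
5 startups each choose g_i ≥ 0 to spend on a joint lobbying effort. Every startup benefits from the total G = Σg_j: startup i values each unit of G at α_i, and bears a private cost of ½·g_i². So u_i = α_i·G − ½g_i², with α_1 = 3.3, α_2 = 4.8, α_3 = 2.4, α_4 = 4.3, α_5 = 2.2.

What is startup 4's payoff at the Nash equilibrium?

Startup i's FOC: ∂u_i/∂g_i = α_i − g_i = 0, so g_i* = α_i.
NE contributions = (3.3, 4.8, 2.4, 4.3, 2.2); G = 17.
u_4 = α_4·G − ½·(g_4)² = 4.3·17 − ½·4.3² = 63.855.

63.855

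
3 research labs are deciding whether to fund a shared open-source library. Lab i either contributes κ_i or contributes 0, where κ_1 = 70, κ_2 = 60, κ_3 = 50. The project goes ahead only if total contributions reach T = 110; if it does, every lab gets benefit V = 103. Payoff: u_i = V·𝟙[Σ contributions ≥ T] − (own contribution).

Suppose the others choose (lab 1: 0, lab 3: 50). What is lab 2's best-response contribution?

Others' total = 50. Contributing 60 brings total to 110 ≥ 110: gain V − κ_2 = 43.
Best response: 60.

60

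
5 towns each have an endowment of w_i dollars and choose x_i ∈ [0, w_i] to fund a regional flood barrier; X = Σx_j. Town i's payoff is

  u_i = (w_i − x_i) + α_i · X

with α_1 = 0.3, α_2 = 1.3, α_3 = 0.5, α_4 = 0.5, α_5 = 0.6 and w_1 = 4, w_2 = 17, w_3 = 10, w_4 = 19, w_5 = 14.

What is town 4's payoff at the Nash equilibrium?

∂u_i/∂x_i = α_i − 1, so town i contributes w_i if α_i > 1, else 0.
α_i > 1 for i ∈ {2}; NE contributions (0, 17, 0, 0, 0), X = 17.
u_4 = (19 − 0) + 0.5·17 = 27.5.

27.5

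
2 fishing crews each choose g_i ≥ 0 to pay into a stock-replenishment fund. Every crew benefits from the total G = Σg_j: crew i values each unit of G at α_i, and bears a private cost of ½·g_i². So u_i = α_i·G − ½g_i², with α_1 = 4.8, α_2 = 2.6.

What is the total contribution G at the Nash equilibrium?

7.4

Crew i's FOC: ∂u_i/∂g_i = α_i − g_i = 0, so g_i* = α_i.
NE contributions = (4.8, 2.6); G = 7.4.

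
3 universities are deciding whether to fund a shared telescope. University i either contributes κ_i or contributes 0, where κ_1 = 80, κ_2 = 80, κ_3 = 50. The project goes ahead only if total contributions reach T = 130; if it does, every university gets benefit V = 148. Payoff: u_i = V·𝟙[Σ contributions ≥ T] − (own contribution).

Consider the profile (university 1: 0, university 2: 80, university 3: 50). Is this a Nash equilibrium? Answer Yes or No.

Total = 130 ≥ 130: provided.
University 1 (pledges 0, payoff 148): pledging 80 → total 210, payoff 68. No gain.
University 2 (pledges 80, payoff 68): dropping to 0 → total 50, payoff 0. No gain.
University 3 (pledges 50, payoff 98): dropping to 0 → total 80, payoff 0. No gain.

Yes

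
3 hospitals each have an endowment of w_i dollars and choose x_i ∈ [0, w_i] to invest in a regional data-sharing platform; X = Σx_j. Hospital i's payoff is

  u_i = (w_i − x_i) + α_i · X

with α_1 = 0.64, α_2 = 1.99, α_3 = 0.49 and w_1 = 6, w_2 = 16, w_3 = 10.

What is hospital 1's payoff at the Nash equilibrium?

16.24

∂u_i/∂x_i = α_i − 1, so hospital i contributes w_i if α_i > 1, else 0.
α_i > 1 for i ∈ {2}; NE contributions (0, 16, 0), X = 16.
u_1 = (6 − 0) + 0.64·16 = 16.24.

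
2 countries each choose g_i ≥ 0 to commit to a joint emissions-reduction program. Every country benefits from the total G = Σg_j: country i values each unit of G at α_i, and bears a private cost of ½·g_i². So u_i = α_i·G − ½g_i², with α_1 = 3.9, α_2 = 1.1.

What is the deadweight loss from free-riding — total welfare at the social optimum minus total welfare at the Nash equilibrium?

Country i's FOC: ∂u_i/∂g_i = α_i − g_i = 0, so g_i* = α_i.
NE contributions = (3.9, 1.1); G = 5.
W^NE = (Σα)·G − ½Σα_i² = 5² − ½·16.42 = 16.79.
Planner sets g_i = Σα_j = 5 for every i, so G^SO = 2·5 = 10.
W^SO = (Σα)·G^SO − ½·2·(Σα)² = (2/2)·5² = 25.
Deadweight loss = W^SO − W^NE = 8.21.

8.21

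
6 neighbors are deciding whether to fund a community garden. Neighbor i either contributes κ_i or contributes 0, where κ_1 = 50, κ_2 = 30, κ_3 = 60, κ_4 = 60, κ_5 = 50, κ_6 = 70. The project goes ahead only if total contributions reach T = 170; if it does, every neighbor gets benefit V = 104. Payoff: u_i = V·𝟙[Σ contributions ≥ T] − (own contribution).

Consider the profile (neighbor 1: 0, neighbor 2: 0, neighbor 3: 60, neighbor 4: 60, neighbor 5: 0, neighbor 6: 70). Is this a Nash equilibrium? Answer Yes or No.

Total = 190 ≥ 170: provided.
Neighbor 1 (pledges 0, payoff 104): pledging 50 → total 240, payoff 54. No gain.
Neighbor 2 (pledges 0, payoff 104): pledging 30 → total 220, payoff 74. No gain.
Neighbor 3 (pledges 60, payoff 44): dropping to 0 → total 130, payoff 0. No gain.
Neighbor 4 (pledges 60, payoff 44): dropping to 0 → total 130, payoff 0. No gain.
Neighbor 5 (pledges 0, payoff 104): pledging 50 → total 240, payoff 54. No gain.
Neighbor 6 (pledges 70, payoff 34): dropping to 0 → total 120, payoff 0. No gain.

Yes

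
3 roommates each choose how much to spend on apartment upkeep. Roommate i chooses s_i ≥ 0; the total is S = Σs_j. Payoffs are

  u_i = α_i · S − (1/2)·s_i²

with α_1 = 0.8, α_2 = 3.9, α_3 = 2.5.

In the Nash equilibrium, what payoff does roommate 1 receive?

Roommate i's FOC: ∂u_i/∂s_i = α_i − s_i = 0, so s_i* = α_i.
NE contributions = (0.8, 3.9, 2.5); S = 7.2.
u_1 = α_1·S − ½·(s_1)² = 0.8·7.2 − ½·0.8² = 5.44.

5.44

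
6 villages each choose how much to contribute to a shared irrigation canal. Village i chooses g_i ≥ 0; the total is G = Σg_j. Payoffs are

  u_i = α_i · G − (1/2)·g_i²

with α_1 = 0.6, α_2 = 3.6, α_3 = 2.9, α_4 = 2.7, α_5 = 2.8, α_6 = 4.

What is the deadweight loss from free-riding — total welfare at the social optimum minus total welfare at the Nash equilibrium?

577.55

Village i's FOC: ∂u_i/∂g_i = α_i − g_i = 0, so g_i* = α_i.
NE contributions = (0.6, 3.6, 2.9, 2.7, 2.8, 4); G = 16.6.
W^NE = (Σα)·G − ½Σα_i² = 16.6² − ½·52.86 = 249.13.
Planner sets g_i = Σα_j = 16.6 for every i, so G^SO = 6·16.6 = 99.6.
W^SO = (Σα)·G^SO − ½·6·(Σα)² = (6/2)·16.6² = 826.68.
Deadweight loss = W^SO − W^NE = 577.55.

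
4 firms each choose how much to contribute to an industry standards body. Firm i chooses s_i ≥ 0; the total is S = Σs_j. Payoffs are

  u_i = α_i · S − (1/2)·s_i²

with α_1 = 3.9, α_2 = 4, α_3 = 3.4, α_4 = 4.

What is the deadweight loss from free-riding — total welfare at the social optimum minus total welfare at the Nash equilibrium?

Firm i's FOC: ∂u_i/∂s_i = α_i − s_i = 0, so s_i* = α_i.
NE contributions = (3.9, 4, 3.4, 4); S = 15.3.
W^NE = (Σα)·S − ½Σα_i² = 15.3² − ½·58.77 = 204.705.
Planner sets s_i = Σα_j = 15.3 for every i, so S^SO = 4·15.3 = 61.2.
W^SO = (Σα)·S^SO − ½·4·(Σα)² = (4/2)·15.3² = 468.18.
Deadweight loss = W^SO − W^NE = 263.475.

263.475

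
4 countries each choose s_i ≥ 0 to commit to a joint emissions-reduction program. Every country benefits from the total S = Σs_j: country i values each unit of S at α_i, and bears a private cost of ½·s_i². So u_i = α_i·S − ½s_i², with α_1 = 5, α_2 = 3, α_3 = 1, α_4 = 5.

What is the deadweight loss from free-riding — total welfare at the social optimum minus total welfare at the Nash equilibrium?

226

Country i's FOC: ∂u_i/∂s_i = α_i − s_i = 0, so s_i* = α_i.
NE contributions = (5, 3, 1, 5); S = 14.
W^NE = (Σα)·S − ½Σα_i² = 14² − ½·60 = 166.
Planner sets s_i = Σα_j = 14 for every i, so S^SO = 4·14 = 56.
W^SO = (Σα)·S^SO − ½·4·(Σα)² = (4/2)·14² = 392.
Deadweight loss = W^SO − W^NE = 226.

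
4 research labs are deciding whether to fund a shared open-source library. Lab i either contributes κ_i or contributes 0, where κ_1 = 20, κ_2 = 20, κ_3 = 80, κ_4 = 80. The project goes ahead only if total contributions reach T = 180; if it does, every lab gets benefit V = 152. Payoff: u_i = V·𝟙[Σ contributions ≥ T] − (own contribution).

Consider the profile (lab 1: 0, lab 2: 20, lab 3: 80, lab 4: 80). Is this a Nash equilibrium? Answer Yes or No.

Total = 180 ≥ 180: provided.
Lab 1 (pledges 0, payoff 152): pledging 20 → total 200, payoff 132. No gain.
Lab 2 (pledges 20, payoff 132): dropping to 0 → total 160, payoff 0. No gain.
Lab 3 (pledges 80, payoff 72): dropping to 0 → total 100, payoff 0. No gain.
Lab 4 (pledges 80, payoff 72): dropping to 0 → total 100, payoff 0. No gain.

Yes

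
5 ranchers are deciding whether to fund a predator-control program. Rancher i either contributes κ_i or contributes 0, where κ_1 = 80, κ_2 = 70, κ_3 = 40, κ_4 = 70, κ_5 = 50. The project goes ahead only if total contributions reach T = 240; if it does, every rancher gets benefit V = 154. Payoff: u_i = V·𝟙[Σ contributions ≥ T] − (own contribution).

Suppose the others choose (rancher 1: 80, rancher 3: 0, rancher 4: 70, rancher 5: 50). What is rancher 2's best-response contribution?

70

Others' total = 200. Contributing 70 brings total to 270 ≥ 240: gain V − κ_2 = 84.
Best response: 70.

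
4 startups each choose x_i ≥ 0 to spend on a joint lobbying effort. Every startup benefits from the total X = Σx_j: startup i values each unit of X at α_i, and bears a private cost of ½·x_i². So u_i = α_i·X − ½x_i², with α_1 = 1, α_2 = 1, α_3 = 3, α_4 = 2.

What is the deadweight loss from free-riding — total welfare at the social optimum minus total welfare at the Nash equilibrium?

Startup i's FOC: ∂u_i/∂x_i = α_i − x_i = 0, so x_i* = α_i.
NE contributions = (1, 1, 3, 2); X = 7.
W^NE = (Σα)·X − ½Σα_i² = 7² − ½·15 = 41.5.
Planner sets x_i = Σα_j = 7 for every i, so X^SO = 4·7 = 28.
W^SO = (Σα)·X^SO − ½·4·(Σα)² = (4/2)·7² = 98.
Deadweight loss = W^SO − W^NE = 56.5.

56.5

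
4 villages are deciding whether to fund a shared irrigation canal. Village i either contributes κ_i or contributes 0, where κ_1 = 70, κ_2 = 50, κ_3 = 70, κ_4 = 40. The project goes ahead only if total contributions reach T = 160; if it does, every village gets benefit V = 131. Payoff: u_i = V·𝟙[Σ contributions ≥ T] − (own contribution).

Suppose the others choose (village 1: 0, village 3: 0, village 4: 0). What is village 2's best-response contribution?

0

Others' total = 0. Even contributing 50 gives 50 < 160: no benefit either way.
Best response: 0.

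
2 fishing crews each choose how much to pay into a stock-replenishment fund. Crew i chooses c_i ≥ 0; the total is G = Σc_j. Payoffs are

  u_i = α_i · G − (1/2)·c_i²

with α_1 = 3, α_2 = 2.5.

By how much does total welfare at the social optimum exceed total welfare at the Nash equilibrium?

Crew i's FOC: ∂u_i/∂c_i = α_i − c_i = 0, so c_i* = α_i.
NE contributions = (3, 2.5); G = 5.5.
W^NE = (Σα)·G − ½Σα_i² = 5.5² − ½·15.25 = 22.625.
Planner sets c_i = Σα_j = 5.5 for every i, so G^SO = 2·5.5 = 11.
W^SO = (Σα)·G^SO − ½·2·(Σα)² = (2/2)·5.5² = 30.25.
Deadweight loss = W^SO − W^NE = 7.625.

7.625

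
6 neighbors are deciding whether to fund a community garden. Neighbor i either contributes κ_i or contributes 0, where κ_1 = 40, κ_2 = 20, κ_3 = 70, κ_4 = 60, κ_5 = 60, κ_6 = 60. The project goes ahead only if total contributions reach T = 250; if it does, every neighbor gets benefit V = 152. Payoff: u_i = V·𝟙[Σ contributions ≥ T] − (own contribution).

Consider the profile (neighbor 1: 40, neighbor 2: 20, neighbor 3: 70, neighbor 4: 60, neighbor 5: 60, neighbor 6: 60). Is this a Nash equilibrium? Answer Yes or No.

No

Total = 310 ≥ 250: provided.
Neighbor 1 (pledges 40, payoff 112): dropping to 0 → total 270, payoff 152. Profitable deviation.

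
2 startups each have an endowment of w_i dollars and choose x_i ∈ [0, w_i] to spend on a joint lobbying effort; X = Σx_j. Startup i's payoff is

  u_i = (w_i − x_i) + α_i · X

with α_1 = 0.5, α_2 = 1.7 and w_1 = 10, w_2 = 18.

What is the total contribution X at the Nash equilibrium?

∂u_i/∂x_i = α_i − 1, so startup i contributes w_i if α_i > 1, else 0.
α_i > 1 for i ∈ {2}; NE contributions (0, 18), X = 18.

18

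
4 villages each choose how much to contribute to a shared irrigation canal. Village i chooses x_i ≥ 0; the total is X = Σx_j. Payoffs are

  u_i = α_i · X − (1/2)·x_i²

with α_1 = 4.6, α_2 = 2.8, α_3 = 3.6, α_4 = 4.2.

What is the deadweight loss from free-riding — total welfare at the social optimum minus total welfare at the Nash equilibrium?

Village i's FOC: ∂u_i/∂x_i = α_i − x_i = 0, so x_i* = α_i.
NE contributions = (4.6, 2.8, 3.6, 4.2); X = 15.2.
W^NE = (Σα)·X − ½Σα_i² = 15.2² − ½·59.6 = 201.24.
Planner sets x_i = Σα_j = 15.2 for every i, so X^SO = 4·15.2 = 60.8.
W^SO = (Σα)·X^SO − ½·4·(Σα)² = (4/2)·15.2² = 462.08.
Deadweight loss = W^SO − W^NE = 260.84.

260.84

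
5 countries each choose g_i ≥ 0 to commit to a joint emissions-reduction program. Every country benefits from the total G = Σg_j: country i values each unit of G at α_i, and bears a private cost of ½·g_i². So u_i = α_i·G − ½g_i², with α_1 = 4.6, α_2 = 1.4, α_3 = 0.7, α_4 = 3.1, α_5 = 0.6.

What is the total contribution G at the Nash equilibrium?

Country i's FOC: ∂u_i/∂g_i = α_i − g_i = 0, so g_i* = α_i.
NE contributions = (4.6, 1.4, 0.7, 3.1, 0.6); G = 10.4.

10.4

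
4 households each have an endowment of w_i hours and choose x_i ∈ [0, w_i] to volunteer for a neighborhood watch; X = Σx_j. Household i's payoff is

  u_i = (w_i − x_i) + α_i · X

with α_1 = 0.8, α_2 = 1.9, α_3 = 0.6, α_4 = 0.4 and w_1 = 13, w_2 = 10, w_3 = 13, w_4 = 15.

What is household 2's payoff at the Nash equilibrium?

19

∂u_i/∂x_i = α_i − 1, so household i contributes w_i if α_i > 1, else 0.
α_i > 1 for i ∈ {2}; NE contributions (0, 10, 0, 0), X = 10.
u_2 = (10 − 10) + 1.9·10 = 19.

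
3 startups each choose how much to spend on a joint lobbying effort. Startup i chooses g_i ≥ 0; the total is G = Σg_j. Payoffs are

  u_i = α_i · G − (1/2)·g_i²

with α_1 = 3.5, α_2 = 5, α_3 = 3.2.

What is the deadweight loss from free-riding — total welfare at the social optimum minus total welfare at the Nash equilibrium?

Startup i's FOC: ∂u_i/∂g_i = α_i − g_i = 0, so g_i* = α_i.
NE contributions = (3.5, 5, 3.2); G = 11.7.
W^NE = (Σα)·G − ½Σα_i² = 11.7² − ½·47.49 = 113.145.
Planner sets g_i = Σα_j = 11.7 for every i, so G^SO = 3·11.7 = 35.1.
W^SO = (Σα)·G^SO − ½·3·(Σα)² = (3/2)·11.7² = 205.335.
Deadweight loss = W^SO − W^NE = 92.19.

92.19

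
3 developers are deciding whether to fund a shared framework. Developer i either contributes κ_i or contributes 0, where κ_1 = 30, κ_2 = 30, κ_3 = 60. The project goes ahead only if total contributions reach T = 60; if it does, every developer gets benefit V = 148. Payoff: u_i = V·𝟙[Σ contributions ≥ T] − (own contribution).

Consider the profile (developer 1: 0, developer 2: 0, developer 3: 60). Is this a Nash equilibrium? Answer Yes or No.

Yes

Total = 60 ≥ 60: provided.
Developer 1 (pledges 0, payoff 148): pledging 30 → total 90, payoff 118. No gain.
Developer 2 (pledges 0, payoff 148): pledging 30 → total 90, payoff 118. No gain.
Developer 3 (pledges 60, payoff 88): dropping to 0 → total 0, payoff 0. No gain.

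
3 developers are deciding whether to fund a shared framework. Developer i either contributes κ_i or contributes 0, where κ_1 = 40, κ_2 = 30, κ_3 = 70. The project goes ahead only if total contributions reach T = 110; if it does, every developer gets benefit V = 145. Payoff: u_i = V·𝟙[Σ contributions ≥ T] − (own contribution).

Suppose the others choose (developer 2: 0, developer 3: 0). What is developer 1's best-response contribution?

0

Others' total = 0. Even contributing 40 gives 40 < 110: no benefit either way.
Best response: 0.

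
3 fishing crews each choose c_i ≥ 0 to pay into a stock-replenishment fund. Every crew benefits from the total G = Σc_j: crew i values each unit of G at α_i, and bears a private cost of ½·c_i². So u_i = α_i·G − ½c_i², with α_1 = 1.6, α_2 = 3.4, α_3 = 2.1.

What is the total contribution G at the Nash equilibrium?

7.1

Crew i's FOC: ∂u_i/∂c_i = α_i − c_i = 0, so c_i* = α_i.
NE contributions = (1.6, 3.4, 2.1); G = 7.1.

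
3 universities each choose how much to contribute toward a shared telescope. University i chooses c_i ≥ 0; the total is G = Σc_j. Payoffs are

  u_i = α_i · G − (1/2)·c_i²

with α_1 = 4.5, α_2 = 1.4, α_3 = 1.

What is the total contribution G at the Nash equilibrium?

6.9

University i's FOC: ∂u_i/∂c_i = α_i − c_i = 0, so c_i* = α_i.
NE contributions = (4.5, 1.4, 1); G = 6.9.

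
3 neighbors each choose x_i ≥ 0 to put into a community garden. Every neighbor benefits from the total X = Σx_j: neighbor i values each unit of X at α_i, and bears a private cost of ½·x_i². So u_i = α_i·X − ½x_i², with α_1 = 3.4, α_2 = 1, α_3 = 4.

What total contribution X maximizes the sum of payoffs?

Planner FOC: ∂(Σu_j)/∂x_i = (Σα_j) − x_i = 0, so x_i^SO = Σα_j = 8.4 for every i; X^SO = 25.2.

25.2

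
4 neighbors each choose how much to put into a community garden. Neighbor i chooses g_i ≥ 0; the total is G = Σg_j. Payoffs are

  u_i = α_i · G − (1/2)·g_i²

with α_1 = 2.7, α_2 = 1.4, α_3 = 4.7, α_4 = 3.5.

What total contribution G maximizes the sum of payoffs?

Planner FOC: ∂(Σu_j)/∂g_i = (Σα_j) − g_i = 0, so g_i^SO = Σα_j = 12.3 for every i; G^SO = 49.2.

49.2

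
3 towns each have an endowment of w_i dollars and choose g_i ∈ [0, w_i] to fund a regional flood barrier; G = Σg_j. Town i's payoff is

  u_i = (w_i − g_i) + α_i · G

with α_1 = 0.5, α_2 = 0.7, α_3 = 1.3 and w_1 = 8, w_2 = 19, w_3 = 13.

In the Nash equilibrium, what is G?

13

∂u_i/∂g_i = α_i − 1, so town i contributes w_i if α_i > 1, else 0.
α_i > 1 for i ∈ {3}; NE contributions (0, 0, 13), G = 13.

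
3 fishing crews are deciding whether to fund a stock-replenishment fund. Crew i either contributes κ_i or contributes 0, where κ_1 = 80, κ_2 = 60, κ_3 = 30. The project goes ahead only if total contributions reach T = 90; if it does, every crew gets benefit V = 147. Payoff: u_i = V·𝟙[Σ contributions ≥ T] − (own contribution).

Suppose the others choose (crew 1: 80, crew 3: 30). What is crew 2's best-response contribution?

0

Others' total = 110 ≥ 90; contributing adds cost 60 for no extra benefit.
Best response: 0.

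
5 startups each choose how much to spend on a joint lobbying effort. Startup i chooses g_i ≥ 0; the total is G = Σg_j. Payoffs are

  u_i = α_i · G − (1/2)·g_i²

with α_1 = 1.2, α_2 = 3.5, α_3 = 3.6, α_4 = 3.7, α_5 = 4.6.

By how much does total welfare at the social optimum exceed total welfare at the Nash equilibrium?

Startup i's FOC: ∂u_i/∂g_i = α_i − g_i = 0, so g_i* = α_i.
NE contributions = (1.2, 3.5, 3.6, 3.7, 4.6); G = 16.6.
W^NE = (Σα)·G − ½Σα_i² = 16.6² − ½·61.5 = 244.81.
Planner sets g_i = Σα_j = 16.6 for every i, so G^SO = 5·16.6 = 83.
W^SO = (Σα)·G^SO − ½·5·(Σα)² = (5/2)·16.6² = 688.9.
Deadweight loss = W^SO − W^NE = 444.09.

444.09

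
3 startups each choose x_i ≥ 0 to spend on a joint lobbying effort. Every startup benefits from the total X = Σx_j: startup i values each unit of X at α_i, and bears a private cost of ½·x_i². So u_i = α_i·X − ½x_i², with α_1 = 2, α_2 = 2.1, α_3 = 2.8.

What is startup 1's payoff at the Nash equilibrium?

11.8

Startup i's FOC: ∂u_i/∂x_i = α_i − x_i = 0, so x_i* = α_i.
NE contributions = (2, 2.1, 2.8); X = 6.9.
u_1 = α_1·X − ½·(x_1)² = 2·6.9 − ½·2² = 11.8.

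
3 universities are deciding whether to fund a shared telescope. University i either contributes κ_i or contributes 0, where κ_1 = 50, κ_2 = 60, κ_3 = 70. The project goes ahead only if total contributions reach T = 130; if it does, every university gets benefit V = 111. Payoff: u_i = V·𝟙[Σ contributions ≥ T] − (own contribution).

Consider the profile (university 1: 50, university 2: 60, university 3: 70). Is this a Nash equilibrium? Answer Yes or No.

Total = 180 ≥ 130: provided.
University 1 (pledges 50, payoff 61): dropping to 0 → total 130, payoff 111. Profitable deviation.

No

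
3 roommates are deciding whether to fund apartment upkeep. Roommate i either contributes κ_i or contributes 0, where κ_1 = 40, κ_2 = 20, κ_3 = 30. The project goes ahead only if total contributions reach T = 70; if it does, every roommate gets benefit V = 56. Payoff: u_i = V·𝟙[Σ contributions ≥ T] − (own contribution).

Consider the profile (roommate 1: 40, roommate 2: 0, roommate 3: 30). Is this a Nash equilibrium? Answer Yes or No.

Total = 70 ≥ 70: provided.
Roommate 1 (pledges 40, payoff 16): dropping to 0 → total 30, payoff 0. No gain.
Roommate 2 (pledges 0, payoff 56): pledging 20 → total 90, payoff 36. No gain.
Roommate 3 (pledges 30, payoff 26): dropping to 0 → total 40, payoff 0. No gain.

Yes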